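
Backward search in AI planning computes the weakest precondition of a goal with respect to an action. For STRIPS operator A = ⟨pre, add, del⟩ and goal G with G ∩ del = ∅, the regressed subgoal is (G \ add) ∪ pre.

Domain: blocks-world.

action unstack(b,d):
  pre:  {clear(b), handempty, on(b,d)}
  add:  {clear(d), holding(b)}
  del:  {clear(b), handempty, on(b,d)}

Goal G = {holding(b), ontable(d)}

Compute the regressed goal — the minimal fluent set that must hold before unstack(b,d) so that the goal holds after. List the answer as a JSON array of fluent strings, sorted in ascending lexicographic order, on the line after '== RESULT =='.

Regress:
  G ∩ del = {}  (empty — regression defined)
  G \ add = {holding(b), ontable(d)} \ {clear(d), holding(b)} = {ontable(d)}
  ∪ pre   = {ontable(d)} ∪ {clear(b), handempty, on(b,d)}
          = {clear(b), handempty, on(b,d), ontable(d)}

== RESULT ==
["clear(b)", "handempty", "on(b,d)", "ontable(d)"]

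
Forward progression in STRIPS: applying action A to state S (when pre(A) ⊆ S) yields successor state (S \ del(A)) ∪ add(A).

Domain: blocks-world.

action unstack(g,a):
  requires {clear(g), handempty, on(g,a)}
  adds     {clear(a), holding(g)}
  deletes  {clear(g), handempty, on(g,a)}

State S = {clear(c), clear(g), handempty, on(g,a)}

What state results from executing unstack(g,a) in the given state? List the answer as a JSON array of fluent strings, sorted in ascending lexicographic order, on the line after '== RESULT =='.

Compute (S \ del) ∪ add:
  pre ⊆ S: {clear(g), handempty, on(g,a)} ⊆ S  — applicable
  S \ del = {clear(c)}
  ∪ add   = {clear(a), clear(c), holding(g)}

== RESULT ==
["clear(a)", "clear(c)", "holding(g)"]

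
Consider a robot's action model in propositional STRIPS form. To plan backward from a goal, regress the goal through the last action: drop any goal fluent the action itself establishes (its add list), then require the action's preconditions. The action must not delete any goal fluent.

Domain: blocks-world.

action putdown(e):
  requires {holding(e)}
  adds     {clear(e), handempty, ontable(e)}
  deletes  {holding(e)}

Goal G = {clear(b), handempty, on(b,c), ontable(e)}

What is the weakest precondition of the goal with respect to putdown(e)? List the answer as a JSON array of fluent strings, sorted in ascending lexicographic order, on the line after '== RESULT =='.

Compute (G \ add) ∪ pre:
  G ∩ del = {}  (empty — regression defined)
  G \ add = {clear(b), handempty, on(b,c), ontable(e)} \ {clear(e), handempty, ontable(e)} = {clear(b), on(b,c)}
  ∪ pre   = {clear(b), on(b,c)} ∪ {holding(e)}
          = {clear(b), holding(e), on(b,c)}

== RESULT ==
["clear(b)", "holding(e)", "on(b,c)"]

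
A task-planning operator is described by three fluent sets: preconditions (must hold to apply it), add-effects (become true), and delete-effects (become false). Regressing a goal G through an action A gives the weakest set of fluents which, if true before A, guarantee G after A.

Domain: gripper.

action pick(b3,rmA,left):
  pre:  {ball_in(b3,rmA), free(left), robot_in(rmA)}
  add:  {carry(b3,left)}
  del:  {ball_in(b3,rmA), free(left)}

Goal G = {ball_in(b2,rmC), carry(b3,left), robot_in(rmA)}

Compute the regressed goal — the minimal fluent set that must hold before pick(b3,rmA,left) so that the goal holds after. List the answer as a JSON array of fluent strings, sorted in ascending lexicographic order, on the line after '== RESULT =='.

Compute (G \ add) ∪ pre:
  G ∩ del = {}  (empty — regression defined)
  G \ add = {ball_in(b2,rmC), carry(b3,left), robot_in(rmA)} \ {carry(b3,left)} = {ball_in(b2,rmC), robot_in(rmA)}
  ∪ pre   = {ball_in(b2,rmC), robot_in(rmA)} ∪ {ball_in(b3,rmA), free(left), robot_in(rmA)}
          = {ball_in(b2,rmC), ball_in(b3,rmA), free(left), robot_in(rmA)}

== RESULT ==
["ball_in(b2,rmC)", "ball_in(b3,rmA)", "free(left)", "robot_in(rmA)"]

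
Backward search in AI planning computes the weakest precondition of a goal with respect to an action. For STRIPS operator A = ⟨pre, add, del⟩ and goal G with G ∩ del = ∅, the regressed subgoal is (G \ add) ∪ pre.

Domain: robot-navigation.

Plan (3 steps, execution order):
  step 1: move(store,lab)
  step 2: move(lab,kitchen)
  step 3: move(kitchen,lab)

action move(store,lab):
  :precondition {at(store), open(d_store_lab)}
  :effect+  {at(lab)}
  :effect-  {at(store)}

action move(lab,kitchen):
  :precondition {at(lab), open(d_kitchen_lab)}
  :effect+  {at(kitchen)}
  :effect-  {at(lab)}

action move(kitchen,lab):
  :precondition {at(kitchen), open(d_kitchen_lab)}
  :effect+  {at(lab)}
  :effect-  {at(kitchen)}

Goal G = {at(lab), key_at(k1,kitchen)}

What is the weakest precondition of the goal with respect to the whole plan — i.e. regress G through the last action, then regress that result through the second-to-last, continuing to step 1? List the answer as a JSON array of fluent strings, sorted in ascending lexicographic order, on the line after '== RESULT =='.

Regress step by step:
  through step 3 (move(kitchen,lab)): drop {at(lab)}, keep {key_at(k1,kitchen)}, require {at(kitchen), open(d_kitchen_lab)}
    → {at(kitchen), key_at(k1,kitchen), open(d_kitchen_lab)}
  through step 2 (move(lab,kitchen)): drop {at(kitchen)}, keep {key_at(k1,kitchen), open(d_kitchen_lab)}, require {at(lab), open(d_kitchen_lab)}
    → {at(lab), key_at(k1,kitchen), open(d_kitchen_lab)}
  through step 1 (move(store,lab)): drop {at(lab)}, keep {key_at(k1,kitchen), open(d_kitchen_lab)}, require {at(store), open(d_store_lab)}
    → {at(store), key_at(k1,kitchen), open(d_kitchen_lab), open(d_store_lab)}

== RESULT ==
["at(store)", "key_at(k1,kitchen)", "open(d_kitchen_lab)", "open(d_store_lab)"]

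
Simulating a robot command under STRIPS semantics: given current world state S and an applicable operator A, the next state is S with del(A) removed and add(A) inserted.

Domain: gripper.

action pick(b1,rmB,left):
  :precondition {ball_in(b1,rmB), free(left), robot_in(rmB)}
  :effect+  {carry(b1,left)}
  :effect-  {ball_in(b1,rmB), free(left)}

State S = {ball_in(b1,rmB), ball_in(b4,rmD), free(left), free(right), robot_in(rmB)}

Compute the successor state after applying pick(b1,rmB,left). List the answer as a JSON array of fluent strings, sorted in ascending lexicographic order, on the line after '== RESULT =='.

Compute (S \ del) ∪ add:
  pre ⊆ S: {ball_in(b1,rmB), free(left), robot_in(rmB)} ⊆ S  — applicable
  S \ del = {ball_in(b4,rmD), free(right), robot_in(rmB)}
  ∪ add   = {ball_in(b4,rmD), carry(b1,left), free(right), robot_in(rmB)}

== RESULT ==
["ball_in(b4,rmD)", "carry(b1,left)", "free(right)", "robot_in(rmB)"]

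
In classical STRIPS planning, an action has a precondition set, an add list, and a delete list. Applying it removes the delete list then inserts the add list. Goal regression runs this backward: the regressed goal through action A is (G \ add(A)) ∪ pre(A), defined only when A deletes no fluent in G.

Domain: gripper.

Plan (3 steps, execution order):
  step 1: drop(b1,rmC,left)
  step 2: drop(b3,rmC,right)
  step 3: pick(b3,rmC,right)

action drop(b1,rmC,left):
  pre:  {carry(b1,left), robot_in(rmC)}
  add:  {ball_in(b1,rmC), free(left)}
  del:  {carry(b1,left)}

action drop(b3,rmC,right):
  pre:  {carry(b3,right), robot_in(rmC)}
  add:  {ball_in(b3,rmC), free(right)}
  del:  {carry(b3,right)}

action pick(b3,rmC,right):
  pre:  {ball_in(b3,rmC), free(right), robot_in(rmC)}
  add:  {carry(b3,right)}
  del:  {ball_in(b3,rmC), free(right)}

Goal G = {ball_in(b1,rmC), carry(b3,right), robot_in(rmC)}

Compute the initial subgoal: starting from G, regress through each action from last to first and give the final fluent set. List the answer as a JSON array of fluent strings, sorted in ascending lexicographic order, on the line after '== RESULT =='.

Regress step by step:
  through step 3 (pick(b3,rmC,right)): drop {carry(b3,right)}, keep {ball_in(b1,rmC), robot_in(rmC)}, require {ball_in(b3,rmC), free(right), robot_in(rmC)}
    → {ball_in(b1,rmC), ball_in(b3,rmC), free(right), robot_in(rmC)}
  through step 2 (drop(b3,rmC,right)): drop {ball_in(b3,rmC), free(right)}, keep {ball_in(b1,rmC), robot_in(rmC)}, require {carry(b3,right), robot_in(rmC)}
    → {ball_in(b1,rmC), carry(b3,right), robot_in(rmC)}
  through step 1 (drop(b1,rmC,left)): drop {ball_in(b1,rmC)}, keep {carry(b3,right), robot_in(rmC)}, require {carry(b1,left), robot_in(rmC)}
    → {carry(b1,left), carry(b3,right), robot_in(rmC)}

== RESULT ==
["carry(b1,left)", "carry(b3,right)", "robot_in(rmC)"]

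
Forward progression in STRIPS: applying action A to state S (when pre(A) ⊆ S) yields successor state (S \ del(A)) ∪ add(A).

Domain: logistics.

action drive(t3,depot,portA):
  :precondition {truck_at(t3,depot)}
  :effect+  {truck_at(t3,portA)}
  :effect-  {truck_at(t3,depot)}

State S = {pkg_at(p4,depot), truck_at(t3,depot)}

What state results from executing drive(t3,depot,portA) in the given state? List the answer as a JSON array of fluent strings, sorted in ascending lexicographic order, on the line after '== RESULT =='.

Progress:
  pre ⊆ S: {truck_at(t3,depot)} ⊆ S  — applicable
  S \ del = {pkg_at(p4,depot)}
  ∪ add   = {pkg_at(p4,depot), truck_at(t3,portA)}

== RESULT ==
["pkg_at(p4,depot)", "truck_at(t3,portA)"]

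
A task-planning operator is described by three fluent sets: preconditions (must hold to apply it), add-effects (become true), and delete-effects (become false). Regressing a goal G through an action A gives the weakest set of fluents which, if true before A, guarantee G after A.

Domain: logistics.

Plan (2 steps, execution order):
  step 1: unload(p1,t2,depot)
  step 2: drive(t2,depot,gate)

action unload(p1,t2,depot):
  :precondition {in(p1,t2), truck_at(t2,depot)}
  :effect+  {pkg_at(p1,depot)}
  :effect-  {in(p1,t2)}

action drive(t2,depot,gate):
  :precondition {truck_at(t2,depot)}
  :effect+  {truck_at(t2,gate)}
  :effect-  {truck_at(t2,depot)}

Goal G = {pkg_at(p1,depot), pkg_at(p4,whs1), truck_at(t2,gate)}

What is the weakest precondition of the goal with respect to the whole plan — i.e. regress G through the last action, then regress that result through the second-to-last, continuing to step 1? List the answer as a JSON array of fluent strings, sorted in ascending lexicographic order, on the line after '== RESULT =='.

Work backward from the goal:
  through step 2 (drive(t2,depot,gate)): drop {truck_at(t2,gate)}, keep {pkg_at(p1,depot), pkg_at(p4,whs1)}, require {truck_at(t2,depot)}
    → {pkg_at(p1,depot), pkg_at(p4,whs1), truck_at(t2,depot)}
  through step 1 (unload(p1,t2,depot)): drop {pkg_at(p1,depot)}, keep {pkg_at(p4,whs1), truck_at(t2,depot)}, require {in(p1,t2), truck_at(t2,depot)}
    → {in(p1,t2), pkg_at(p4,whs1), truck_at(t2,depot)}

== RESULT ==
["in(p1,t2)", "pkg_at(p4,whs1)", "truck_at(t2,depot)"]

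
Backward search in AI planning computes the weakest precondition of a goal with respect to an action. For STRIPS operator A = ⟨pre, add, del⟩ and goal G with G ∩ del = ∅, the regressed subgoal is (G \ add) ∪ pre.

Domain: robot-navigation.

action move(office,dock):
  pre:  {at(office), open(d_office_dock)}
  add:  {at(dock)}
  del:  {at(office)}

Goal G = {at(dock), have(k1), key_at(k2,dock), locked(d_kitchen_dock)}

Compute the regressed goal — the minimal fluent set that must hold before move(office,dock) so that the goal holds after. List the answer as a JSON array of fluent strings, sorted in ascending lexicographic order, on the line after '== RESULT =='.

Compute (G \ add) ∪ pre:
  G ∩ del = {}  (empty — regression defined)
  G \ add = {at(dock), have(k1), key_at(k2,dock), locked(d_kitchen_dock)} \ {at(dock)} = {have(k1), key_at(k2,dock), locked(d_kitchen_dock)}
  ∪ pre   = {have(k1), key_at(k2,dock), locked(d_kitchen_dock)} ∪ {at(office), open(d_office_dock)}
          = {at(office), have(k1), key_at(k2,dock), locked(d_kitchen_dock), open(d_office_dock)}

== RESULT ==
["at(office)", "have(k1)", "key_at(k2,dock)", "locked(d_kitchen_dock)", "open(d_office_dock)"]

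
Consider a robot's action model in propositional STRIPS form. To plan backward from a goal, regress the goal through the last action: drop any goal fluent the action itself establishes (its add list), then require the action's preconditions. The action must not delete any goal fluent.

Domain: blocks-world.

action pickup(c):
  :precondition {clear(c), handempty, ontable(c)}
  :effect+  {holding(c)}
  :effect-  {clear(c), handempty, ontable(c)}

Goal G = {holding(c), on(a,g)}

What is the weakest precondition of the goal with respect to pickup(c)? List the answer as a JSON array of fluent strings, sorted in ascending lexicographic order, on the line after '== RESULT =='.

Compute (G \ add) ∪ pre:
  G ∩ del = {}  (empty — regression defined)
  G \ add = {holding(c), on(a,g)} \ {holding(c)} = {on(a,g)}
  ∪ pre   = {on(a,g)} ∪ {clear(c), handempty, ontable(c)}
          = {clear(c), handempty, on(a,g), ontable(c)}

== RESULT ==
["clear(c)", "handempty", "on(a,g)", "ontable(c)"]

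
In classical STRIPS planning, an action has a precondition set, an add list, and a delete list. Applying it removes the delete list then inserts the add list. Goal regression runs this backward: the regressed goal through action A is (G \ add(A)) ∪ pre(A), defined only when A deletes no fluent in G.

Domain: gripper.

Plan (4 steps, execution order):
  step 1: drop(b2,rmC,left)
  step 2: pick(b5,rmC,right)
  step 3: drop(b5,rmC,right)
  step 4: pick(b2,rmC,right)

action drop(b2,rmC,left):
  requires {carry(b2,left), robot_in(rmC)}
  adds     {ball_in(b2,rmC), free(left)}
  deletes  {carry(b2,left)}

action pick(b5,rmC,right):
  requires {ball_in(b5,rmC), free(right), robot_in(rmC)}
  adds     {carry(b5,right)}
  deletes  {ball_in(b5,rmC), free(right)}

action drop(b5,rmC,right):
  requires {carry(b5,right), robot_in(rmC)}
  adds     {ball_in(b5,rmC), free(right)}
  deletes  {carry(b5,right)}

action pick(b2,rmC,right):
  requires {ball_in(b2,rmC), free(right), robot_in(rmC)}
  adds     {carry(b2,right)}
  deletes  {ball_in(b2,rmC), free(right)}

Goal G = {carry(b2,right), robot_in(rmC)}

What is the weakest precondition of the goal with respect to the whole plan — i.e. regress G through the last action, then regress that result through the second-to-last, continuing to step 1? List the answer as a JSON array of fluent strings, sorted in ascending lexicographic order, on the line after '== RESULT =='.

Work backward from the goal:
  through step 4 (pick(b2,rmC,right)): drop {carry(b2,right)}, keep {robot_in(rmC)}, require {ball_in(b2,rmC), free(right), robot_in(rmC)}
    → {ball_in(b2,rmC), free(right), robot_in(rmC)}
  through step 3 (drop(b5,rmC,right)): drop {free(right)}, keep {ball_in(b2,rmC), robot_in(rmC)}, require {carry(b5,right), robot_in(rmC)}
    → {ball_in(b2,rmC), carry(b5,right), robot_in(rmC)}
  through step 2 (pick(b5,rmC,right)): drop {carry(b5,right)}, keep {ball_in(b2,rmC), robot_in(rmC)}, require {ball_in(b5,rmC), free(right), robot_in(rmC)}
    → {ball_in(b2,rmC), ball_in(b5,rmC), free(right), robot_in(rmC)}
  through step 1 (drop(b2,rmC,left)): drop {ball_in(b2,rmC)}, keep {ball_in(b5,rmC), free(right), robot_in(rmC)}, require {carry(b2,left), robot_in(rmC)}
    → {ball_in(b5,rmC), carry(b2,left), free(right), robot_in(rmC)}

== RESULT ==
["ball_in(b5,rmC)", "carry(b2,left)", "free(right)", "robot_in(rmC)"]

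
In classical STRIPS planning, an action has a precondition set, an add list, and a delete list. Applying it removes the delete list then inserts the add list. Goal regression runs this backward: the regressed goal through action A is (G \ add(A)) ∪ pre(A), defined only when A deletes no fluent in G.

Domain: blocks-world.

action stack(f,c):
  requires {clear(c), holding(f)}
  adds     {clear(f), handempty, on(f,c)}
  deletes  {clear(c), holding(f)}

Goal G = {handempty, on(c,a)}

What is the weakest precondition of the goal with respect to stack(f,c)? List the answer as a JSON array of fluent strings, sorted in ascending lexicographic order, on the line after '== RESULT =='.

Regress:
  G ∩ del = {}  (empty — regression defined)
  G \ add = {handempty, on(c,a)} \ {clear(f), handempty, on(f,c)} = {on(c,a)}
  ∪ pre   = {on(c,a)} ∪ {clear(c), holding(f)}
          = {clear(c), holding(f), on(c,a)}

== RESULT ==
["clear(c)", "holding(f)", "on(c,a)"]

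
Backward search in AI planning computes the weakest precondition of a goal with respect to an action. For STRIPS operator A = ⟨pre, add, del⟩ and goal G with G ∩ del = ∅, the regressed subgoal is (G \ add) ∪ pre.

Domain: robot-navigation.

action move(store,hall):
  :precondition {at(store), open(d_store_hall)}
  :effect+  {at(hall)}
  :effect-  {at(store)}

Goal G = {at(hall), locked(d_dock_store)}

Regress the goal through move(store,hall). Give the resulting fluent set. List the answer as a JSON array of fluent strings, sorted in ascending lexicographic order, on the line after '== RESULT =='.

Compute (G \ add) ∪ pre:
  G ∩ del = {}  (empty — regression defined)
  G \ add = {at(hall), locked(d_dock_store)} \ {at(hall)} = {locked(d_dock_store)}
  ∪ pre   = {locked(d_dock_store)} ∪ {at(store), open(d_store_hall)}
          = {at(store), locked(d_dock_store), open(d_store_hall)}

== RESULT ==
["at(store)", "locked(d_dock_store)", "open(d_store_hall)"]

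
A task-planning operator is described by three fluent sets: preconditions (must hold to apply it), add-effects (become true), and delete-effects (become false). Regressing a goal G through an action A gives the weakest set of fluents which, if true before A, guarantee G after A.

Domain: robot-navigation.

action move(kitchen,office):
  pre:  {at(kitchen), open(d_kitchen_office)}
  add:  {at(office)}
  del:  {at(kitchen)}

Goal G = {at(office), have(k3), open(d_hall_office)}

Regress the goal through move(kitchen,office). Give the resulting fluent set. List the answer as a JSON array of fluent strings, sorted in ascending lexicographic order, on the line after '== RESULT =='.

Regress:
  G ∩ del = {}  (empty — regression defined)
  G \ add = {at(office), have(k3), open(d_hall_office)} \ {at(office)} = {have(k3), open(d_hall_office)}
  ∪ pre   = {have(k3), open(d_hall_office)} ∪ {at(kitchen), open(d_kitchen_office)}
          = {at(kitchen), have(k3), open(d_hall_office), open(d_kitchen_office)}

== RESULT ==
["at(kitchen)", "have(k3)", "open(d_hall_office)", "open(d_kitchen_office)"]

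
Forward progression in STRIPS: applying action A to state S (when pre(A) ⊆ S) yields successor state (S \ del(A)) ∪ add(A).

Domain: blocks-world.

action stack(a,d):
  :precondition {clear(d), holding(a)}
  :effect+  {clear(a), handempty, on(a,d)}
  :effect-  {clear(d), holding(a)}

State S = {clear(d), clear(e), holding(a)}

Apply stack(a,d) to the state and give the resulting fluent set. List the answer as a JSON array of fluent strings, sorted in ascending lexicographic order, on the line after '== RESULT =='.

Progress:
  pre ⊆ S: {clear(d), holding(a)} ⊆ S  — applicable
  S \ del = {clear(e)}
  ∪ add   = {clear(a), clear(e), handempty, on(a,d)}

== RESULT ==
["clear(a)", "clear(e)", "handempty", "on(a,d)"]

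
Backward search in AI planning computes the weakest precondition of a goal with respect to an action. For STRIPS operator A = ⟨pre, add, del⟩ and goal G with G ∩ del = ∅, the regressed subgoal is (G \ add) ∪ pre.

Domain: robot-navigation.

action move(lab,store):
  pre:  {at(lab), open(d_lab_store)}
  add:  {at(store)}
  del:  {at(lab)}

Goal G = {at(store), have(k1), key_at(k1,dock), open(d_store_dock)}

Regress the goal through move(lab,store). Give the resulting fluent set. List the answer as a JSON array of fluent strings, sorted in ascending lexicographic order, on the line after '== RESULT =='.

Compute (G \ add) ∪ pre:
  G ∩ del = {}  (empty — regression defined)
  G \ add = {at(store), have(k1), key_at(k1,dock), open(d_store_dock)} \ {at(store)} = {have(k1), key_at(k1,dock), open(d_store_dock)}
  ∪ pre   = {have(k1), key_at(k1,dock), open(d_store_dock)} ∪ {at(lab), open(d_lab_store)}
          = {at(lab), have(k1), key_at(k1,dock), open(d_lab_store), open(d_store_dock)}

== RESULT ==
["at(lab)", "have(k1)", "key_at(k1,dock)", "open(d_lab_store)", "open(d_store_dock)"]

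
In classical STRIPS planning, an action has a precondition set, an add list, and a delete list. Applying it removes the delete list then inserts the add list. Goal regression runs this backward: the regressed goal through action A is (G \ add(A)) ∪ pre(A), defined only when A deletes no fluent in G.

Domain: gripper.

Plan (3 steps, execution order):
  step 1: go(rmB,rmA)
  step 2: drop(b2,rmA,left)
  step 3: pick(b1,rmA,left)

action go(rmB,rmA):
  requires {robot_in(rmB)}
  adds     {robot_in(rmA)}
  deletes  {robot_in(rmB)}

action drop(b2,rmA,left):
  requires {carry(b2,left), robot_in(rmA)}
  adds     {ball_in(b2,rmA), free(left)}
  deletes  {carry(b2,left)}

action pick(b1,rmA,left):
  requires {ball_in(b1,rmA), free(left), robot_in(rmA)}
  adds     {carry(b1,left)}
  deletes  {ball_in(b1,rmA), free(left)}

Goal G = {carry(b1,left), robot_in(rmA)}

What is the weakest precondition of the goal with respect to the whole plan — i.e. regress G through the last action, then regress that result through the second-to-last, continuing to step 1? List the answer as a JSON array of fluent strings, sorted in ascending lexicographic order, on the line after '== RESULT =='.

Work backward from the goal:
  through step 3 (pick(b1,rmA,left)): drop {carry(b1,left)}, keep {robot_in(rmA)}, require {ball_in(b1,rmA), free(left), robot_in(rmA)}
    → {ball_in(b1,rmA), free(left), robot_in(rmA)}
  through step 2 (drop(b2,rmA,left)): drop {free(left)}, keep {ball_in(b1,rmA), robot_in(rmA)}, require {carry(b2,left), robot_in(rmA)}
    → {ball_in(b1,rmA), carry(b2,left), robot_in(rmA)}
  through step 1 (go(rmB,rmA)): drop {robot_in(rmA)}, keep {ball_in(b1,rmA), carry(b2,left)}, require {robot_in(rmB)}
    → {ball_in(b1,rmA), carry(b2,left), robot_in(rmB)}

== RESULT ==
["ball_in(b1,rmA)", "carry(b2,left)", "robot_in(rmB)"]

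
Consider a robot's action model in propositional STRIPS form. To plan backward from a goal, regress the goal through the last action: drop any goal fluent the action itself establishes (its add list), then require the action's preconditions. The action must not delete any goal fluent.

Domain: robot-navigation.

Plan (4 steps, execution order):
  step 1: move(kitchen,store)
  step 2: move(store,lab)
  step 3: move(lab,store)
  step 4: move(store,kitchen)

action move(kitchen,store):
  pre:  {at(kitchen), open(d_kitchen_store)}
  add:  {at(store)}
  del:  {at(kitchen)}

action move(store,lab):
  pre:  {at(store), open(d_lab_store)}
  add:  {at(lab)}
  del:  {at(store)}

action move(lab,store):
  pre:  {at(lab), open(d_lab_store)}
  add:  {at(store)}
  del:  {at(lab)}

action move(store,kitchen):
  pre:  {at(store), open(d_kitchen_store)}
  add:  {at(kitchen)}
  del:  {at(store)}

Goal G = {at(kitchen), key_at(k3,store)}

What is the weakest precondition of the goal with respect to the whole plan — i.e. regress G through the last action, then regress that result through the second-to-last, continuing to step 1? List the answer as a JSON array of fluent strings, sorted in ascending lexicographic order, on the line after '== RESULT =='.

Work backward from the goal:
  through step 4 (move(store,kitchen)): drop {at(kitchen)}, keep {key_at(k3,store)}, require {at(store), open(d_kitchen_store)}
    → {at(store), key_at(k3,store), open(d_kitchen_store)}
  through step 3 (move(lab,store)): drop {at(store)}, keep {key_at(k3,store), open(d_kitchen_store)}, require {at(lab), open(d_lab_store)}
    → {at(lab), key_at(k3,store), open(d_kitchen_store), open(d_lab_store)}
  through step 2 (move(store,lab)): drop {at(lab)}, keep {key_at(k3,store), open(d_kitchen_store), open(d_lab_store)}, require {at(store), open(d_lab_store)}
    → {at(store), key_at(k3,store), open(d_kitchen_store), open(d_lab_store)}
  through step 1 (move(kitchen,store)): drop {at(store)}, keep {key_at(k3,store), open(d_kitchen_store), open(d_lab_store)}, require {at(kitchen), open(d_kitchen_store)}
    → {at(kitchen), key_at(k3,store), open(d_kitchen_store), open(d_lab_store)}

== RESULT ==
["at(kitchen)", "key_at(k3,store)", "open(d_kitchen_store)", "open(d_lab_store)"]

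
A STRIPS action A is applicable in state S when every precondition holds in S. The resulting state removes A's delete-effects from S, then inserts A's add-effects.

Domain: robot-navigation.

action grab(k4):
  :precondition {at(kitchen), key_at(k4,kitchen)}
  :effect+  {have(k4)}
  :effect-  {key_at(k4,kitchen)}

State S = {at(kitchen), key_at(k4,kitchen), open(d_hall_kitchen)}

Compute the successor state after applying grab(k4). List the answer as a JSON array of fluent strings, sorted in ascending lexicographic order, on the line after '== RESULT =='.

Progress:
  pre ⊆ S: {at(kitchen), key_at(k4,kitchen)} ⊆ S  — applicable
  S \ del = {at(kitchen), open(d_hall_kitchen)}
  ∪ add   = {at(kitchen), have(k4), open(d_hall_kitchen)}

== RESULT ==
["at(kitchen)", "have(k4)", "open(d_hall_kitchen)"]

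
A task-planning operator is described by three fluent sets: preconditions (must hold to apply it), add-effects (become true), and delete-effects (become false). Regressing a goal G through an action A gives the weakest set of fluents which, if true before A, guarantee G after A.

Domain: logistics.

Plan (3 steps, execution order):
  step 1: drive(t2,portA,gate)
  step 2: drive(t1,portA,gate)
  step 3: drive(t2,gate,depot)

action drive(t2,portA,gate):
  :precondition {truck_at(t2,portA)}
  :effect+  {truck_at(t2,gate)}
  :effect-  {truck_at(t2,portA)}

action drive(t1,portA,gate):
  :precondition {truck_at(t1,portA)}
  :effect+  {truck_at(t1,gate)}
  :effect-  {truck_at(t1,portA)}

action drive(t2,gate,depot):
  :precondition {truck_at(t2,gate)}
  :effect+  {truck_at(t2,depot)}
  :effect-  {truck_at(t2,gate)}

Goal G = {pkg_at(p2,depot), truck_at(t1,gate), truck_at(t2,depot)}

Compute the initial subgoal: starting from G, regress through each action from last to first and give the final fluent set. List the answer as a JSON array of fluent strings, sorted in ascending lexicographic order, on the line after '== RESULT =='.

Regress step by step:
  through step 3 (drive(t2,gate,depot)): drop {truck_at(t2,depot)}, keep {pkg_at(p2,depot), truck_at(t1,gate)}, require {truck_at(t2,gate)}
    → {pkg_at(p2,depot), truck_at(t1,gate), truck_at(t2,gate)}
  through step 2 (drive(t1,portA,gate)): drop {truck_at(t1,gate)}, keep {pkg_at(p2,depot), truck_at(t2,gate)}, require {truck_at(t1,portA)}
    → {pkg_at(p2,depot), truck_at(t1,portA), truck_at(t2,gate)}
  through step 1 (drive(t2,portA,gate)): drop {truck_at(t2,gate)}, keep {pkg_at(p2,depot), truck_at(t1,portA)}, require {truck_at(t2,portA)}
    → {pkg_at(p2,depot), truck_at(t1,portA), truck_at(t2,portA)}

== RESULT ==
["pkg_at(p2,depot)", "truck_at(t1,portA)", "truck_at(t2,portA)"]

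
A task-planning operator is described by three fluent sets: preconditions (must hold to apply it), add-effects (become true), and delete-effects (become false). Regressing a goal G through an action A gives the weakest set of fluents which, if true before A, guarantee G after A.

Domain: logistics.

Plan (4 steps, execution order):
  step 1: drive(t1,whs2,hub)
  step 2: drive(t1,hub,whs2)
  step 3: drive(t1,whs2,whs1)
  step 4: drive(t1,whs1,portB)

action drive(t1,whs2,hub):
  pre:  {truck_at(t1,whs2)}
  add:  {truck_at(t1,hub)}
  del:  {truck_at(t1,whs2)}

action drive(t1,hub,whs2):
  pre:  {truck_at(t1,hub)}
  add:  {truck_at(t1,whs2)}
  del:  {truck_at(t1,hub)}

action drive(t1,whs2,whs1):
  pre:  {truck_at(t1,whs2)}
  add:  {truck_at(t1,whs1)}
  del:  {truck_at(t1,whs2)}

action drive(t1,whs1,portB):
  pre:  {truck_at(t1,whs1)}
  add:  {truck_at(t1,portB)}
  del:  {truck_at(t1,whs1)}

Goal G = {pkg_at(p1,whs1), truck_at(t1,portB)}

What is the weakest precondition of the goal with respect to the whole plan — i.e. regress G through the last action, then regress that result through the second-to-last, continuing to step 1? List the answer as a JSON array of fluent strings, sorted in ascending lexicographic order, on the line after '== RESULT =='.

Work backward from the goal:
  through step 4 (drive(t1,whs1,portB)): drop {truck_at(t1,portB)}, keep {pkg_at(p1,whs1)}, require {truck_at(t1,whs1)}
    → {pkg_at(p1,whs1), truck_at(t1,whs1)}
  through step 3 (drive(t1,whs2,whs1)): drop {truck_at(t1,whs1)}, keep {pkg_at(p1,whs1)}, require {truck_at(t1,whs2)}
    → {pkg_at(p1,whs1), truck_at(t1,whs2)}
  through step 2 (drive(t1,hub,whs2)): drop {truck_at(t1,whs2)}, keep {pkg_at(p1,whs1)}, require {truck_at(t1,hub)}
    → {pkg_at(p1,whs1), truck_at(t1,hub)}
  through step 1 (drive(t1,whs2,hub)): drop {truck_at(t1,hub)}, keep {pkg_at(p1,whs1)}, require {truck_at(t1,whs2)}
    → {pkg_at(p1,whs1), truck_at(t1,whs2)}

== RESULT ==
["pkg_at(p1,whs1)", "truck_at(t1,whs2)"]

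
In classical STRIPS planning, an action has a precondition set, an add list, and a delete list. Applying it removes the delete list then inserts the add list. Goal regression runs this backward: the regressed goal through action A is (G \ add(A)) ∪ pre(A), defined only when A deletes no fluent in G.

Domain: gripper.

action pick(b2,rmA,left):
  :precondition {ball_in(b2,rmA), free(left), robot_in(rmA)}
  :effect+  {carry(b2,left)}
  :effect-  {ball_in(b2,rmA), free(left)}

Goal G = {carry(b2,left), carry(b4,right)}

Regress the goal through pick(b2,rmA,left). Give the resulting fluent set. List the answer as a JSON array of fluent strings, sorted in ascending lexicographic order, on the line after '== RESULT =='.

Regress:
  G ∩ del = {}  (empty — regression defined)
  G \ add = {carry(b2,left), carry(b4,right)} \ {carry(b2,left)} = {carry(b4,right)}
  ∪ pre   = {carry(b4,right)} ∪ {ball_in(b2,rmA), free(left), robot_in(rmA)}
          = {ball_in(b2,rmA), carry(b4,right), free(left), robot_in(rmA)}

== RESULT ==
["ball_in(b2,rmA)", "carry(b4,right)", "free(left)", "robot_in(rmA)"]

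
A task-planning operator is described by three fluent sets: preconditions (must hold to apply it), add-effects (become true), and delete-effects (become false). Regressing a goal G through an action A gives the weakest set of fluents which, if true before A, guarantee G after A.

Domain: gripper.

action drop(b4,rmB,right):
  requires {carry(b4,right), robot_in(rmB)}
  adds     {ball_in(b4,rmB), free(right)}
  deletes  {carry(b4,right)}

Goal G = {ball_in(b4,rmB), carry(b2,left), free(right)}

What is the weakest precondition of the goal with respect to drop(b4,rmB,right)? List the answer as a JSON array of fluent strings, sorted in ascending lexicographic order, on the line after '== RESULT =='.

Regress:
  G ∩ del = {}  (empty — regression defined)
  G \ add = {ball_in(b4,rmB), carry(b2,left), free(right)} \ {ball_in(b4,rmB), free(right)} = {carry(b2,left)}
  ∪ pre   = {carry(b2,left)} ∪ {carry(b4,right), robot_in(rmB)}
          = {carry(b2,left), carry(b4,right), robot_in(rmB)}

== RESULT ==
["carry(b2,left)", "carry(b4,right)", "robot_in(rmB)"]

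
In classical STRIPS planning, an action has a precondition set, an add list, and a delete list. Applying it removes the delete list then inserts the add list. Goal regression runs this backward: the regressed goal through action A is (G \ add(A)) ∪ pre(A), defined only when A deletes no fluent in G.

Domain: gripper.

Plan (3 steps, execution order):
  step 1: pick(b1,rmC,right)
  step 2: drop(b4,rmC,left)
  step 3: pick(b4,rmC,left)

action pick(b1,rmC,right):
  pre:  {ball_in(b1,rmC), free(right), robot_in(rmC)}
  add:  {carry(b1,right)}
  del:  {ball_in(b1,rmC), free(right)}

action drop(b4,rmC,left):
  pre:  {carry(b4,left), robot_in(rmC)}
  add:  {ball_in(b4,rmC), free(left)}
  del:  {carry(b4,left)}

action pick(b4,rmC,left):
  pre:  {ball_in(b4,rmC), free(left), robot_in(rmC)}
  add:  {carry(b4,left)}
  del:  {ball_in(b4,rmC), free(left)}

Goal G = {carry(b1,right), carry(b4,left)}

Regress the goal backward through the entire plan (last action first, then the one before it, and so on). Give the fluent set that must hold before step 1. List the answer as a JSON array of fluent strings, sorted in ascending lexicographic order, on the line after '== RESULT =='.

Work backward from the goal:
  through step 3 (pick(b4,rmC,left)): drop {carry(b4,left)}, keep {carry(b1,right)}, require {ball_in(b4,rmC), free(left), robot_in(rmC)}
    → {ball_in(b4,rmC), carry(b1,right), free(left), robot_in(rmC)}
  through step 2 (drop(b4,rmC,left)): drop {ball_in(b4,rmC), free(left)}, keep {carry(b1,right), robot_in(rmC)}, require {carry(b4,left), robot_in(rmC)}
    → {carry(b1,right), carry(b4,left), robot_in(rmC)}
  through step 1 (pick(b1,rmC,right)): drop {carry(b1,right)}, keep {carry(b4,left), robot_in(rmC)}, require {ball_in(b1,rmC), free(right), robot_in(rmC)}
    → {ball_in(b1,rmC), carry(b4,left), free(right), robot_in(rmC)}

== RESULT ==
["ball_in(b1,rmC)", "carry(b4,left)", "free(right)", "robot_in(rmC)"]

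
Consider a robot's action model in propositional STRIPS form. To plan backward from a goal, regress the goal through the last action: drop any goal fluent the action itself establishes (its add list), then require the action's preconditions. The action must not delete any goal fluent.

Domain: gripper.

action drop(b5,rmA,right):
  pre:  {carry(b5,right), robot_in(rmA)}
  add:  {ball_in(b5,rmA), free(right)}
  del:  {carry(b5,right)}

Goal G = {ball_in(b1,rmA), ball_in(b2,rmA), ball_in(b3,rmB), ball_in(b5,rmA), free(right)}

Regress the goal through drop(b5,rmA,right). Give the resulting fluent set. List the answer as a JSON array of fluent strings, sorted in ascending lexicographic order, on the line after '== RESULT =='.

Compute (G \ add) ∪ pre:
  G ∩ del = {}  (empty — regression defined)
  G \ add = {ball_in(b1,rmA), ball_in(b2,rmA), ball_in(b3,rmB), ball_in(b5,rmA), free(right)} \ {ball_in(b5,rmA), free(right)} = {ball_in(b1,rmA), ball_in(b2,rmA), ball_in(b3,rmB)}
  ∪ pre   = {ball_in(b1,rmA), ball_in(b2,rmA), ball_in(b3,rmB)} ∪ {carry(b5,right), robot_in(rmA)}
          = {ball_in(b1,rmA), ball_in(b2,rmA), ball_in(b3,rmB), carry(b5,right), robot_in(rmA)}

== RESULT ==
["ball_in(b1,rmA)", "ball_in(b2,rmA)", "ball_in(b3,rmB)", "carry(b5,right)", "robot_in(rmA)"]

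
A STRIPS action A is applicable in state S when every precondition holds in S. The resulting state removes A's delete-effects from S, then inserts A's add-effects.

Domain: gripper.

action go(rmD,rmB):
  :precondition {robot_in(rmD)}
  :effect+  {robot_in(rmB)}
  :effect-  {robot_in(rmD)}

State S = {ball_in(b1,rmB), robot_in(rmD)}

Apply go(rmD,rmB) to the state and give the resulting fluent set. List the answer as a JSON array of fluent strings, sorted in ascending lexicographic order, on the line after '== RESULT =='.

Compute (S \ del) ∪ add:
  pre ⊆ S: {robot_in(rmD)} ⊆ S  — applicable
  S \ del = {ball_in(b1,rmB)}
  ∪ add   = {ball_in(b1,rmB), robot_in(rmB)}

== RESULT ==
["ball_in(b1,rmB)", "robot_in(rmB)"]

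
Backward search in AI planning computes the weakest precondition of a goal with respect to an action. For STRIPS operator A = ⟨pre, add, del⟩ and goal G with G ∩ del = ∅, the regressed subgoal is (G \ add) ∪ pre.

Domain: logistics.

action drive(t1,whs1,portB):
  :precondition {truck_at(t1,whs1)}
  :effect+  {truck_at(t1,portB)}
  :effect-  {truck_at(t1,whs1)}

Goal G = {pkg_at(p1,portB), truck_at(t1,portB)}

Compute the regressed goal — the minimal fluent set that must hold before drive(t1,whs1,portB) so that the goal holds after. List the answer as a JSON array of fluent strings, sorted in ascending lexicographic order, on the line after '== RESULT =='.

Compute (G \ add) ∪ pre:
  G ∩ del = {}  (empty — regression defined)
  G \ add = {pkg_at(p1,portB), truck_at(t1,portB)} \ {truck_at(t1,portB)} = {pkg_at(p1,portB)}
  ∪ pre   = {pkg_at(p1,portB)} ∪ {truck_at(t1,whs1)}
          = {pkg_at(p1,portB), truck_at(t1,whs1)}

== RESULT ==
["pkg_at(p1,portB)", "truck_at(t1,whs1)"]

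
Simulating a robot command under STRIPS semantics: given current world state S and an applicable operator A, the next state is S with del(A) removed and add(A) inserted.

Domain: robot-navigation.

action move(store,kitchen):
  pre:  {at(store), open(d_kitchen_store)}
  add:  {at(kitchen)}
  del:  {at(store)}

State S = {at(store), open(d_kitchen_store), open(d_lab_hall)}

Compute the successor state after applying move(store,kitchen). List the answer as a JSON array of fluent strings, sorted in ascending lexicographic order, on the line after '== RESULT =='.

Progress:
  pre ⊆ S: {at(store), open(d_kitchen_store)} ⊆ S  — applicable
  S \ del = {open(d_kitchen_store), open(d_lab_hall)}
  ∪ add   = {at(kitchen), open(d_kitchen_store), open(d_lab_hall)}

== RESULT ==
["at(kitchen)", "open(d_kitchen_store)", "open(d_lab_hall)"]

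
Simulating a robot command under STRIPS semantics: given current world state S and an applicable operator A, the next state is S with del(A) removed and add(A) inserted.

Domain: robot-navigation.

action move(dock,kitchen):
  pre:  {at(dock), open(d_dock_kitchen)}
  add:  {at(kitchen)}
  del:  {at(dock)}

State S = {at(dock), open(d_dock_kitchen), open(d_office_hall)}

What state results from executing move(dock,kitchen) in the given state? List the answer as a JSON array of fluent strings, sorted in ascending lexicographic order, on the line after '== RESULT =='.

Compute (S \ del) ∪ add:
  pre ⊆ S: {at(dock), open(d_dock_kitchen)} ⊆ S  — applicable
  S \ del = {open(d_dock_kitchen), open(d_office_hall)}
  ∪ add   = {at(kitchen), open(d_dock_kitchen), open(d_office_hall)}

== RESULT ==
["at(kitchen)", "open(d_dock_kitchen)", "open(d_office_hall)"]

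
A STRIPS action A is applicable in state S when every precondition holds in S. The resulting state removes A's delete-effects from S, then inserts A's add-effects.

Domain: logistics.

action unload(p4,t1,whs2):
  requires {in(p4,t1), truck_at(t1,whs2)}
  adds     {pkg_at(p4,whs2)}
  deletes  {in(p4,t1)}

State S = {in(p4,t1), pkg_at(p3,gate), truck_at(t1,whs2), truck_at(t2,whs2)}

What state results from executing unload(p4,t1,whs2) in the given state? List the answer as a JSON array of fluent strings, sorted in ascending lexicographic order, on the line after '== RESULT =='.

Compute (S \ del) ∪ add:
  pre ⊆ S: {in(p4,t1), truck_at(t1,whs2)} ⊆ S  — applicable
  S \ del = {pkg_at(p3,gate), truck_at(t1,whs2), truck_at(t2,whs2)}
  ∪ add   = {pkg_at(p3,gate), pkg_at(p4,whs2), truck_at(t1,whs2), truck_at(t2,whs2)}

== RESULT ==
["pkg_at(p3,gate)", "pkg_at(p4,whs2)", "truck_at(t1,whs2)", "truck_at(t2,whs2)"]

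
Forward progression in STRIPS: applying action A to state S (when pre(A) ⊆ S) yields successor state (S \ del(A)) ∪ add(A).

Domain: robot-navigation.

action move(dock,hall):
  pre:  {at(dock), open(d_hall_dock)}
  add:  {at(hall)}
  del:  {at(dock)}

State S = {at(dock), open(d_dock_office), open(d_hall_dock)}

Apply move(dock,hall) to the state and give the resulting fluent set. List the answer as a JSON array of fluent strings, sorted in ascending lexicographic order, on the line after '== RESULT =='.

Compute (S \ del) ∪ add:
  pre ⊆ S: {at(dock), open(d_hall_dock)} ⊆ S  — applicable
  S \ del = {open(d_dock_office), open(d_hall_dock)}
  ∪ add   = {at(hall), open(d_dock_office), open(d_hall_dock)}

== RESULT ==
["at(hall)", "open(d_dock_office)", "open(d_hall_dock)"]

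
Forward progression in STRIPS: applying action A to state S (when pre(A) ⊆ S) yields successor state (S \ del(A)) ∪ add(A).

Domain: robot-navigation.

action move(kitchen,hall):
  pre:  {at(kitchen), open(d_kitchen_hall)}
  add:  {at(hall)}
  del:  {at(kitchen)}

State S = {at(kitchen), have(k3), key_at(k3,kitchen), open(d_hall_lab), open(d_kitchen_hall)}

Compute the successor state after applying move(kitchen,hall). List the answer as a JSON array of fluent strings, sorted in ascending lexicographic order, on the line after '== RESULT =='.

Compute (S \ del) ∪ add:
  pre ⊆ S: {at(kitchen), open(d_kitchen_hall)} ⊆ S  — applicable
  S \ del = {have(k3), key_at(k3,kitchen), open(d_hall_lab), open(d_kitchen_hall)}
  ∪ add   = {at(hall), have(k3), key_at(k3,kitchen), open(d_hall_lab), open(d_kitchen_hall)}

== RESULT ==
["at(hall)", "have(k3)", "key_at(k3,kitchen)", "open(d_hall_lab)", "open(d_kitchen_hall)"]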